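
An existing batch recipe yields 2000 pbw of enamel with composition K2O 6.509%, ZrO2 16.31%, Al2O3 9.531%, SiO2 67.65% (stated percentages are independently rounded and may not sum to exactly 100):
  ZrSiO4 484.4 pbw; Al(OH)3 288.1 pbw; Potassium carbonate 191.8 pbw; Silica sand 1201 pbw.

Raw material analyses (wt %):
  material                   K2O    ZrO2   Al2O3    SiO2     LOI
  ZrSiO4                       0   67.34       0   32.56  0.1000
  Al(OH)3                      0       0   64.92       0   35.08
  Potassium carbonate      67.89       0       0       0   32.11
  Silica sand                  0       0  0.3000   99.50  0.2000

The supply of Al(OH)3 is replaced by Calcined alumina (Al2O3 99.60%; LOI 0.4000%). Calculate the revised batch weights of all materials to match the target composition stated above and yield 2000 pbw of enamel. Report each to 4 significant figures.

Revised batch per 2000 pbw enamel:
  ZrSiO4: 484.4 pbw
  Calcined alumina: 187.8 pbw
  Potassium carbonate: 191.8 pbw
  Silica sand: 1201 pbw
Total batch = 2065 pbw; LOI loss = 65.22 pbw

In-progress results appear with 4-significant-figure rounding across the worked steps — the working math runs at exact precision in every operation — each reported figure is rounded once only; the derived quantities (the yield, four oxide percentages, the totals, ignition loss, glass mass) are recomputed from the batch weights for 2000 pbw of glass in full precision as given in question or answer.
Oxide mass targets, per 2000 pbw enamel:
  K2O: 6.509% × 2000 = 130.2 pbw
  ZrO2: 16.31% × 2000 = 326.2 pbw
  Al2O3: 9.531% × 2000 = 190.6 pbw
  SiO2: 67.65% × 2000 = 1353 pbw
Oxide-by-oxide audit from the weights as reported, per the basis as stated (each sum matches its target mass net of answer rounding effects):
  K2O: 191.8·0.6789 = 130.2 pbw (target 130.2 pbw)
  ZrO2: 484.4·0.6734 = 326.2 pbw (target 326.2 pbw)
  Al2O3: 187.8·0.9960 + 1201·0.003000 = 190.7 pbw (target 190.6 pbw)
  SiO2: 484.4·0.3256 + 1201·0.9950 = 1353 pbw (target 1353 pbw)
Glass mass check: batch Σ − ignition loss = 2000 pbw (targets for the oxides total 2000 pbw; the stated basis being 2000 pbw — differing by rounding only).
Total batch = Σ batch = 2065 pbw; LOI removed, Σ of batch·LOI: 65.22 pbw; as yield: glass ÷ batch → 96.84%.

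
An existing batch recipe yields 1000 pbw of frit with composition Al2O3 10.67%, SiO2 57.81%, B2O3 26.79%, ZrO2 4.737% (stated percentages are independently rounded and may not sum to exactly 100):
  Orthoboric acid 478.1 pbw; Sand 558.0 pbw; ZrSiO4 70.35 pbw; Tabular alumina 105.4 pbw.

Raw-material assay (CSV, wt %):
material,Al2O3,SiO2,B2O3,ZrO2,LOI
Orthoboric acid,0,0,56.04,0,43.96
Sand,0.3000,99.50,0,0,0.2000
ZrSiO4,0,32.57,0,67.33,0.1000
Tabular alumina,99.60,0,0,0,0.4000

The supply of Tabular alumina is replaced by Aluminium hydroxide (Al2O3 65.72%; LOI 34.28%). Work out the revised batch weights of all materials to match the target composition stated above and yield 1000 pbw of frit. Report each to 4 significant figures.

In-progress results are printed with 4-significant-figure rounding in the working; every computation maintains full precision throughout. Every reported figure takes exactly one rounding; all derived quantities, including the yield, LOI, the four compositions, the totals, net glass mass, are computed from the weighed amounts on 1000 pbw of glass in full precision exactly as printed in the question or the answer.
The oxide mass targets at 1000 pbw frit:
  Al2O3: 10.67% × 1000 = 106.7 pbw
  SiO2: 57.81% × 1000 = 578.1 pbw
  B2O3: 26.79% × 1000 = 267.9 pbw
  ZrO2: 4.737% × 1000 = 47.37 pbw
Oxide-by-oxide audit with the batch weights as given, versus the basis set out (every target is met by its sum up to rounding of the answer):
  Al2O3: 558.0·0.003000 + 159.8·0.6572 = 106.7 pbw (target 106.7 pbw)
  SiO2: 558.0·0.9950 + 70.35·0.3257 = 578.1 pbw (target 578.1 pbw)
  B2O3: 478.1·0.5604 = 267.9 pbw (target 267.9 pbw)
  ZrO2: 70.35·0.6733 = 47.37 pbw (target 47.37 pbw)
Glass-mass bookkeeping: Σ batch − LOI loss = 1000 pbw (the targets, summed, come to 1000 pbw; versus the stated basis of 1000 pbw — a pure rounding effect).
Total batch = Σ batch = 1266 pbw; the LOI term Σ batch·LOI equals 266.1 pbw; as yield: glass ÷ batch → 78.98%.

Revised batch per 1000 pbw frit:
  Orthoboric acid: 478.1 pbw
  Sand: 558.0 pbw
  ZrSiO4: 70.35 pbw
  Aluminium hydroxide: 159.8 pbw
Total batch = 1266 pbw; LOI loss = 266.1 pbw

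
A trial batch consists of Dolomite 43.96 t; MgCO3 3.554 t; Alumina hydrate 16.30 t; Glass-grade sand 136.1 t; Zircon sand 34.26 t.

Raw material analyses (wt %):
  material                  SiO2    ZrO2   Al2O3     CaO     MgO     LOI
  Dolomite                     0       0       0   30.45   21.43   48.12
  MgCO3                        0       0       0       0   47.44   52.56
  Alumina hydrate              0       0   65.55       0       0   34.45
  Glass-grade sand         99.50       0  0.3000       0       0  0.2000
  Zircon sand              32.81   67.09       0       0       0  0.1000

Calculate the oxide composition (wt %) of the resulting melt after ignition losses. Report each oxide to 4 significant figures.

The whole derivation maintains exact precision from first step to last; intermediates appear rounded off to 4 significant figures within the worked lines. Exactly one rounding is applied to every reported number; derived quantities, which include five oxide percentages, LOI, totals, the yield, glass mass, are computed in exact precision, as set out in problem or answer, starting from the weights on 205.2 t of glass.
Oxide-by-oxide delivered mass:
  SiO2: 136.1·0.9950 + 34.26·0.3281 = 146.7 t
  ZrO2: 34.26·0.6709 = 22.99 t
  Al2O3: 16.30·0.6555 + 136.1·0.003000 = 11.09 t
  CaO: 43.96·0.3045 = 13.39 t
  MgO: 43.96·0.2143 + 3.554·0.4744 = 11.11 t
LOI: 43.96·0.4812 + 3.554·0.5256 + 16.30·0.3445 + 136.1·0.002000 + 34.26·0.001000 = 28.94 t
Glass mass = batch − LOI = 234.2 − 28.94 = 205.2 t (= the summed oxide contributions)
wt % = 100 × oxide mass / glass mass

Glass mass = 205.2 t (batch 234.2 − LOI 28.94).
Composition: SiO2 71.46%, ZrO2 11.20%, Al2O3 5.405%, CaO 6.522%, MgO 5.412%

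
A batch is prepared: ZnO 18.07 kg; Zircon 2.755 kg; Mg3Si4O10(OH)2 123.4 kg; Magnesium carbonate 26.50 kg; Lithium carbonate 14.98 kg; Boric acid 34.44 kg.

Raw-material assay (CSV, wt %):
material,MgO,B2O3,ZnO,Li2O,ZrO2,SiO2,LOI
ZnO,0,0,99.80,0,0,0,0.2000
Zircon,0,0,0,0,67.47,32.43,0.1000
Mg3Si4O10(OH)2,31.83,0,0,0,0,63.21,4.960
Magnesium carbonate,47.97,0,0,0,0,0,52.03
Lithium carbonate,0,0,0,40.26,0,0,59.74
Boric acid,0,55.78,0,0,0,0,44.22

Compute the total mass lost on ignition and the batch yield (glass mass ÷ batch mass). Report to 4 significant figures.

Each numeric step keeps full precision from first step to last — the intermediate values are displayed (rounded to four significant figures) at each printed step — each reported result is rounded a single time — the derived quantities are carried at full precision (six oxide percentages, LOI, yield, totals, glass mass) starting from the weights per 176.0 kg of glass as set out in problem or answer.
Each material's LOI contribution:
  ZnO: 18.07 × 0.002000 = 0.03614 kg
  Zircon: 2.755 × 0.001000 = 0.002755 kg
  Mg3Si4O10(OH)2: 123.4 × 0.04960 = 6.121 kg
  Magnesium carbonate: 26.50 × 0.5203 = 13.79 kg
  Lithium carbonate: 14.98 × 0.5974 = 8.949 kg
  Boric acid: 34.44 × 0.4422 = 15.23 kg
Total LOI = 44.13 kg
Glass = batch − LOI = 220.1 − 44.13 = 176.0 kg

LOI loss = 44.13 kg; glass = 176.0 kg; yield = 79.96%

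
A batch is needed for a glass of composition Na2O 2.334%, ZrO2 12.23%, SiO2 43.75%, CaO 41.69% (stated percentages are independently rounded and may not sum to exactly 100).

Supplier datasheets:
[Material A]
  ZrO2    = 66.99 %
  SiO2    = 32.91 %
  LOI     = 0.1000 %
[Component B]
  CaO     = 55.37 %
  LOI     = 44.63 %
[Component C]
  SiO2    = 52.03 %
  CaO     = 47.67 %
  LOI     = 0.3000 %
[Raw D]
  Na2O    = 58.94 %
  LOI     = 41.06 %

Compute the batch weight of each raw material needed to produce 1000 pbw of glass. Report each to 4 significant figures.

The intermediate values appear, with 4-significant-digit rounding, across the worked steps; all arithmetic keeps exact precision at every stage. A single rounding completes every reported result — derived quantities, which include LOI, the four compositions, the yield, net glass mass, totals, are recomputed at full float precision, exactly as shown in the problem or answer text, using the weight values at 1000 pbw of glass.
The oxide mass targets at 1000 pbw glass:
  Na2O: 2.334% × 1000 = 23.34 pbw
  ZrO2: 12.23% × 1000 = 122.3 pbw
  SiO2: 43.75% × 1000 = 437.5 pbw
  CaO: 41.69% × 1000 = 416.9 pbw
Per-oxide balance check given the weights on record, at the basis given (sum by sum, the targets are met given rounding of the digits):
  Na2O: 39.60·0.5894 = 23.34 pbw (target 23.34 pbw)
  ZrO2: 182.6·0.6699 = 122.3 pbw (target 122.3 pbw)
  SiO2: 182.6·0.3291 + 725.4·0.5203 = 437.5 pbw (target 437.5 pbw)
  CaO: 128.4·0.5537 + 725.4·0.4767 = 416.9 pbw (target 416.9 pbw)
Consistency of the glass mass: whole batch net of LOI = 1000 pbw (per-oxide target masses sum to 1000 pbw; versus the stated basis of 1000 pbw — rounding explains the deltas).
Summing the batch: Σ batch = 1076 pbw; LOI loss = Σ batch·LOI = 75.92 pbw; yield: glass divided by total = 92.94%.

Batch per 1000 pbw glass:
  Material A: 182.6 pbw
  Component B: 128.4 pbw
  Component C: 725.4 pbw
  Raw D: 39.60 pbw
Total batch = 1076 pbw; LOI loss = 75.92 pbw; yield = 92.94%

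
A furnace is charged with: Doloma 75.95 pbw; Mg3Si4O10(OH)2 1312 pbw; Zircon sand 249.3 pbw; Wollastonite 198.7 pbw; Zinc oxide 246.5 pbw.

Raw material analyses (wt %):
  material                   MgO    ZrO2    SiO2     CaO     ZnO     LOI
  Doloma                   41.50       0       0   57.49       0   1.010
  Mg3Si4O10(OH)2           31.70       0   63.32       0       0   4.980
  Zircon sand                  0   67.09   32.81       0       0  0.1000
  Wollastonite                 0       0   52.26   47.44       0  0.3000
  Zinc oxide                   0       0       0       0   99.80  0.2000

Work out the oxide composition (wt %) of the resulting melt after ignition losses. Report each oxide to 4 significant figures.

Working values are displayed rounded to 4 significant digits at each printed step; each numeric step keeps full precision at every stage. Exactly one rounding goes into each reported number; the derived quantities are carried in full precision (the totals, the five compositions, LOI, the yield, glass mass) using the weight values at 2015 pbw of glass, precisely as stated by the problem or the answer.
What the batch supplies per oxide:
  MgO: 75.95·0.4150 + 1312·0.3170 = 447.4 pbw
  ZrO2: 249.3·0.6709 = 167.3 pbw
  SiO2: 1312·0.6332 + 249.3·0.3281 + 198.7·0.5226 = 1016 pbw
  CaO: 75.95·0.5749 + 198.7·0.4744 = 137.9 pbw
  ZnO: 246.5·0.9980 = 246.0 pbw
LOI: 75.95·0.01010 + 1312·0.04980 + 249.3·0.001000 + 198.7·0.003000 + 246.5·0.002000 = 67.44 pbw
Net of LOI, the glass mass = 2082 − 67.44 = 2015 pbw (equal to the oxide-mass sum)
wt %: oxide over glass, times 100

Glass mass = 2015 pbw (batch 2082 − LOI 67.44).
Composition: MgO 22.20%, ZrO2 8.300%, SiO2 50.44%, CaO 6.845%, ZnO 12.21%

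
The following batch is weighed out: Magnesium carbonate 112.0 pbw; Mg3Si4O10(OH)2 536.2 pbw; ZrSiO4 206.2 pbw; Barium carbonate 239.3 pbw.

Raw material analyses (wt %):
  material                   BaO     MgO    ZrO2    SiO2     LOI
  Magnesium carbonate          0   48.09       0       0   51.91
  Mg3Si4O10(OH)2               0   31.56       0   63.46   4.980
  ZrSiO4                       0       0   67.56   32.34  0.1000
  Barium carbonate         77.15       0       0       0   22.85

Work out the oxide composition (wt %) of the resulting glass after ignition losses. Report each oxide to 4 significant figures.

Mid-chain values are displayed rounded to four significant digits when written out; each numeric step holds exact precision from start to finish. Exactly one rounding goes into every reported value — derived quantities are re-derived in exact precision (the yield, net glass mass, ignition loss, the totals, the four compositions) from the batch weights on 954.0 pbw of glass as set out in problem or answer.
What the batch supplies per oxide:
  BaO: 239.3·0.7715 = 184.6 pbw
  MgO: 112.0·0.4809 + 536.2·0.3156 = 223.1 pbw
  ZrO2: 206.2·0.6756 = 139.3 pbw
  SiO2: 536.2·0.6346 + 206.2·0.3234 = 407.0 pbw
LOI: 112.0·0.5191 + 536.2·0.04980 + 206.2·0.001000 + 239.3·0.2285 = 139.7 pbw
Glass = total batch minus LOI = 1094 − 139.7 = 954.0 pbw (matching Σ of the oxides)
percent by weight: oxide/glass ×100

Glass mass = 954.0 pbw (batch 1094 − LOI 139.7).
Composition: BaO 19.35%, MgO 23.38%, ZrO2 14.60%, SiO2 42.66%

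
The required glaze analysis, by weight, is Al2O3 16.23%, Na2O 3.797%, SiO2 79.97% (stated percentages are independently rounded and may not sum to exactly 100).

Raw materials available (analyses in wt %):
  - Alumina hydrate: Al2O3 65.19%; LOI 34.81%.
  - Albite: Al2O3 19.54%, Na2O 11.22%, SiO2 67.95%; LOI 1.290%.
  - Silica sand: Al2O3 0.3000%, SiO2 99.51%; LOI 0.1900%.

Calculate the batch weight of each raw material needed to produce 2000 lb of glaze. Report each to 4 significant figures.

Batch per 2000 lb glaze:
  Alumina hydrate: 289.8 lb
  Albite: 676.8 lb
  Silica sand: 1145 lb
Total batch = 2112 lb; LOI loss = 111.8 lb; yield = 94.71%

Working values appear, rounded to four significant digits, when written out. The whole derivation carries exact precision in all steps. Each reported result includes exactly one rounding — derived quantities, which include glass mass, ignition loss, the totals, the three compositions, the yield, are carried at full float precision, exactly as printed in the problem or the answer, starting from the weights per 2000 lb of glass.
Oxide-by-oxide targets in 2000 lb glaze:
  Al2O3: 16.23% × 2000 = 324.6 lb
  Na2O: 3.797% × 2000 = 75.94 lb
  SiO2: 79.97% × 2000 = 1599 lb
Sums-versus-targets review given the weights on record, relative to the basis at hand (sums match the target masses inside rounding margins):
  Al2O3: 289.8·0.6519 + 676.8·0.1954 + 1145·0.003000 = 324.6 lb (target 324.6 lb)
  Na2O: 676.8·0.1122 = 75.94 lb (target 75.94 lb)
  SiO2: 676.8·0.6795 + 1145·0.9951 = 1599 lb (target 1599 lb)
Consistency of the glass mass: batch total minus LOI = 2000 lb (summing oxide targets gives 2000 lb; against the stated basis, 2000 lb — deltas are rounding alone).
Whole-batch sum: Σ batch = 2112 lb; the LOI term Σ batch·LOI equals 111.8 lb; yield: glass divided by total = 94.71%.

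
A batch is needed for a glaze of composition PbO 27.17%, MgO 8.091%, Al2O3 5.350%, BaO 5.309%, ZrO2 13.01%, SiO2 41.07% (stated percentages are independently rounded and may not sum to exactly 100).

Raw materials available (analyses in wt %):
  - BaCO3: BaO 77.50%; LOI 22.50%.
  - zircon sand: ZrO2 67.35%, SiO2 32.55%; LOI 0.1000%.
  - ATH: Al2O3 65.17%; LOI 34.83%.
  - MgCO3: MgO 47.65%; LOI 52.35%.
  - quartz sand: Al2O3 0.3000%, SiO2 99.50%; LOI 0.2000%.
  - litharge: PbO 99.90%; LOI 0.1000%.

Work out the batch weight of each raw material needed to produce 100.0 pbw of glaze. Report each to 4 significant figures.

Every computation keeps full precision from first step to last — values along the way appear rounded to 4 significant digits in the printout. Each reported number is rounded just once. All derived quantities (the totals, yield, six oxide percentages, glass mass, LOI) are carried from the batch weights on 100.0 pbw of glass at exact precision, exactly as printed in the problem or the answer.
Target masses of each oxide per 100.0 pbw glaze:
  PbO: 27.17% × 100.0 = 27.17 pbw
  MgO: 8.091% × 100.0 = 8.091 pbw
  Al2O3: 5.350% × 100.0 = 5.350 pbw
  BaO: 5.309% × 100.0 = 5.309 pbw
  ZrO2: 13.01% × 100.0 = 13.01 pbw
  SiO2: 41.07% × 100.0 = 41.07 pbw
Oxide-by-oxide audit using the reported weights, under the basis named above (summed amounts equal target values modulo rounding of the values):
  PbO: 27.20·0.9990 = 27.17 pbw (target 27.17 pbw)
  MgO: 16.98·0.4765 = 8.091 pbw (target 8.091 pbw)
  Al2O3: 8.048·0.6517 + 34.96·0.003000 = 5.350 pbw (target 5.350 pbw)
  BaO: 6.850·0.7750 = 5.309 pbw (target 5.309 pbw)
  ZrO2: 19.32·0.6735 = 13.01 pbw (target 13.01 pbw)
  SiO2: 19.32·0.3255 + 34.96·0.9950 = 41.07 pbw (target 41.07 pbw)
Glass-mass bookkeeping: total batch − LOI = 100.0 pbw (summing oxide targets gives 100.0 pbw; the stated basis being 100.0 pbw — differing by rounding only).
Batch grand total — Σ batch = 113.4 pbw; LOI loss = Σ batch·LOI = 13.35 pbw; yield = glass ÷ total batch = 88.22%.

Batch per 100.0 pbw glaze:
  BaCO3: 6.850 pbw
  zircon sand: 19.32 pbw
  ATH: 8.048 pbw
  MgCO3: 16.98 pbw
  quartz sand: 34.96 pbw
  litharge: 27.20 pbw
Total batch = 113.4 pbw; LOI loss = 13.35 pbw; yield = 88.22%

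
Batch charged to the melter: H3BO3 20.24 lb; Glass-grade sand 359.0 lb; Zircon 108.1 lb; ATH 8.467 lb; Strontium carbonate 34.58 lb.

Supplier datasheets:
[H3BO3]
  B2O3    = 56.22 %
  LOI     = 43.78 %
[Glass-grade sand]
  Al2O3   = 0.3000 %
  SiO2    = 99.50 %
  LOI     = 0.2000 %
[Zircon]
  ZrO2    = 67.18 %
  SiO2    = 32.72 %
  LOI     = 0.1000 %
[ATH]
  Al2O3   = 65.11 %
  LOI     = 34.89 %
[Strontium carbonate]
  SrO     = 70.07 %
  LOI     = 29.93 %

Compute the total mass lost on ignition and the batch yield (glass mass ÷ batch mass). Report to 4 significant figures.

LOI loss = 22.99 lb; glass = 507.4 lb; yield = 95.67%

In-progress results appear, rounded to 4 significant digits, in the working. Full float precision is maintained in all steps. Each reported figure is rounded a single time; the derived quantities are rebuilt from the weighed amounts for 507.4 lb of glass in exact precision (LOI, net glass mass, the yield, totals, the five compositions) precisely as stated by the problem or the answer.
LOI of each material in turn:
  H3BO3: 20.24 × 0.4378 = 8.861 lb
  Glass-grade sand: 359.0 × 0.002000 = 0.7180 lb
  Zircon: 108.1 × 0.001000 = 0.1081 lb
  ATH: 8.467 × 0.3489 = 2.954 lb
  Strontium carbonate: 34.58 × 0.2993 = 10.35 lb
Total LOI = 22.99 lb
Glass = batch − LOI = 530.4 − 22.99 = 507.4 lb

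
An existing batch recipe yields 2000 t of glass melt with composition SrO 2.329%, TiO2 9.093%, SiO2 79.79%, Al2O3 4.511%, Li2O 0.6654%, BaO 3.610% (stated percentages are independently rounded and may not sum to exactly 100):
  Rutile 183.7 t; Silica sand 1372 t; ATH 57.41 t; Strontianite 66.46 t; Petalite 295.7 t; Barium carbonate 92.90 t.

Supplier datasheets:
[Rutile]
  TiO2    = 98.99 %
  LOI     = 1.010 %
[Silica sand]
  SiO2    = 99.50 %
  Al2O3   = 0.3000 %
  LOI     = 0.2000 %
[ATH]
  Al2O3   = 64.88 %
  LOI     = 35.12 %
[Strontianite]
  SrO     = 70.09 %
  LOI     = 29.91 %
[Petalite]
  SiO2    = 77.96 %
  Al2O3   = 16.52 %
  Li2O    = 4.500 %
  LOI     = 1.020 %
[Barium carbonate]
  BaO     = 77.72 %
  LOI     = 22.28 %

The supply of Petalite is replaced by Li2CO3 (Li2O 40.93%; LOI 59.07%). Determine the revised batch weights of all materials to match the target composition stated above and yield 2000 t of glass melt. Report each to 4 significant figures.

Intermediates appear (rounded to 4 significant digits) on the page — the whole derivation holds full precision at every stage — every reported figure is rounded exactly once — the derived quantities, including the yield, the totals, net glass mass, LOI, the six compositions, are recomputed starting from the weights on 2000 t of glass in full float precision exactly as printed in the problem or the answer.
Oxide mass targets, per 2000 t glass melt:
  SrO: 2.329% × 2000 = 46.58 t
  TiO2: 9.093% × 2000 = 181.9 t
  SiO2: 79.79% × 2000 = 1596 t
  Al2O3: 4.511% × 2000 = 90.22 t
  Li2O: 0.6654% × 2000 = 13.31 t
  BaO: 3.610% × 2000 = 72.20 t
A balance pass over the oxides, per the reported batch figures, per the basis as stated (target by target, the sums agree within answer rounding):
  SrO: 66.46·0.7009 = 46.58 t (target 46.58 t)
  TiO2: 183.7·0.9899 = 181.8 t (target 181.9 t)
  SiO2: 1604·0.9950 = 1596 t (target 1596 t)
  Al2O3: 1604·0.003000 + 131.6·0.6488 = 90.19 t (target 90.22 t)
  Li2O: 32.51·0.4093 = 13.31 t (target 13.31 t)
  BaO: 92.90·0.7772 = 72.20 t (target 72.20 t)
Glass-mass bookkeeping: batch Σ − ignition loss = 2000 t (the Σ of target masses is 2000 t; the stated basis being 2000 t — rounding explains the deltas).
Whole-batch sum: Σ batch = 2111 t; Σ batch·LOI gives LOI loss = 111.1 t; as yield: glass ÷ batch → 94.74%.

Revised batch per 2000 t glass melt:
  Rutile: 183.7 t
  Silica sand: 1604 t
  ATH: 131.6 t
  Strontianite: 66.46 t
  Li2CO3: 32.51 t
  Barium carbonate: 92.90 t
Total batch = 2111 t; LOI loss = 111.1 t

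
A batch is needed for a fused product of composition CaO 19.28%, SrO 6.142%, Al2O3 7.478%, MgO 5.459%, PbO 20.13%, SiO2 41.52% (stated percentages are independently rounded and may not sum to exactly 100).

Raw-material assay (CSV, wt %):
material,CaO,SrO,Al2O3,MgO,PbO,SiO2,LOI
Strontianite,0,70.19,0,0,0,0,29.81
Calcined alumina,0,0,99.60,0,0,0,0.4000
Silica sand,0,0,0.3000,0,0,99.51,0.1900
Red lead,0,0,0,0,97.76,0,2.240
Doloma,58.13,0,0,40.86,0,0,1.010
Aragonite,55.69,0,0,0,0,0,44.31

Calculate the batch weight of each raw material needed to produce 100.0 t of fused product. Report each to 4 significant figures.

Batch per 100.0 t fused product:
  Strontianite: 8.751 t
  Calcined alumina: 7.382 t
  Silica sand: 41.72 t
  Red lead: 20.59 t
  Doloma: 13.36 t
  Aragonite: 20.67 t
Total batch = 112.5 t; LOI loss = 12.47 t; yield = 88.91%

Values along the way are rounded to 4 significant digits as shown. All arithmetic holds full float precision in every operation. Each reported number is rounded only once. All derived quantities, including the six compositions, yield, net glass mass, the totals, ignition loss, are recomputed using the weight values on 100.0 t of glass at exact precision as they appear in the problem or the answer.
Target oxide masses per 100.0 t fused product:
  CaO: 19.28% × 100.0 = 19.28 t
  SrO: 6.142% × 100.0 = 6.142 t
  Al2O3: 7.478% × 100.0 = 7.478 t
  MgO: 5.459% × 100.0 = 5.459 t
  PbO: 20.13% × 100.0 = 20.13 t
  SiO2: 41.52% × 100.0 = 41.52 t
Balance tally, oxide-wise, on the weights just shown, at the basis given (sums match the target masses given rounding of the digits):
  CaO: 13.36·0.5813 + 20.67·0.5569 = 19.28 t (target 19.28 t)
  SrO: 8.751·0.7019 = 6.142 t (target 6.142 t)
  Al2O3: 7.382·0.9960 + 41.72·0.003000 = 7.478 t (target 7.478 t)
  MgO: 13.36·0.4086 = 5.459 t (target 5.459 t)
  PbO: 20.59·0.9776 = 20.13 t (target 20.13 t)
  SiO2: 41.72·0.9951 = 41.52 t (target 41.52 t)
Glass-mass bookkeeping: Σ batch − LOI loss = 100.0 t (the targets, summed, come to 100.0 t; the stated basis being 100.0 t — any gap is answer rounding).
Batch grand total — Σ batch = 112.5 t; the LOI term Σ batch·LOI equals 12.47 t; yield = glass ÷ total batch = 88.91%.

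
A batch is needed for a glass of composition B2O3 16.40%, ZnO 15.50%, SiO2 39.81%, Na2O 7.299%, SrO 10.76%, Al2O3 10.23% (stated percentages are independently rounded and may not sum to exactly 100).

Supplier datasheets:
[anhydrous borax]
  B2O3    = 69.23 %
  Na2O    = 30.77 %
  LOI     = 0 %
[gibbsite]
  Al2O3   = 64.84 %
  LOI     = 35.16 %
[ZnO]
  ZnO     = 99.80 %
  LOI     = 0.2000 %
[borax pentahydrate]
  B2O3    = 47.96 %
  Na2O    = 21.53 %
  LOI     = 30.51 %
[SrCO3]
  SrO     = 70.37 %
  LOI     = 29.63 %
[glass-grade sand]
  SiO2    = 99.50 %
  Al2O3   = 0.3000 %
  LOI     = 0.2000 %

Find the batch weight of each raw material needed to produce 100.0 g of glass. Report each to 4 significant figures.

Batch per 100.0 g glass:
  anhydrous borax: 20.50 g
  gibbsite: 15.59 g
  ZnO: 15.53 g
  borax pentahydrate: 4.609 g
  SrCO3: 15.29 g
  glass-grade sand: 40.01 g
Total batch = 111.5 g; LOI loss = 11.53 g; yield = 89.66%

All arithmetic keeps full precision all the way through; mid-chain values appear rounded off to 4 significant figures within the worked lines. Every reported value takes just one rounding. All derived quantities (the totals, ignition loss, glass mass, the yield, the six compositions) are computed at full float precision from the weighed amounts for 100.0 g of glass exactly as shown in the problem or answer text.
Oxide-by-oxide targets in 100.0 g glass:
  B2O3: 16.40% × 100.0 = 16.40 g
  ZnO: 15.50% × 100.0 = 15.50 g
  SiO2: 39.81% × 100.0 = 39.81 g
  Na2O: 7.299% × 100.0 = 7.299 g
  SrO: 10.76% × 100.0 = 10.76 g
  Al2O3: 10.23% × 100.0 = 10.23 g
A balance pass over the oxides, using the reported weights, per the basis as stated (sums match the target masses given rounding of the digits):
  B2O3: 20.50·0.6923 + 4.609·0.4796 = 16.40 g (target 16.40 g)
  ZnO: 15.53·0.9980 = 15.50 g (target 15.50 g)
  SiO2: 40.01·0.9950 = 39.81 g (target 39.81 g)
  Na2O: 20.50·0.3077 + 4.609·0.2153 = 7.300 g (target 7.299 g)
  SrO: 15.29·0.7037 = 10.76 g (target 10.76 g)
  Al2O3: 15.59·0.6484 + 40.01·0.003000 = 10.23 g (target 10.23 g)
Auditing the glass mass value: Σ batch − LOI loss = 100.0 g (the targets, summed, come to 100.0 g; with the basis standing at 100.0 g — any gap is answer rounding).
Total batch = Σ batch = 111.5 g; loss to ignition Σ batch·LOI = 11.53 g; yield = glass ÷ total batch = 89.66%.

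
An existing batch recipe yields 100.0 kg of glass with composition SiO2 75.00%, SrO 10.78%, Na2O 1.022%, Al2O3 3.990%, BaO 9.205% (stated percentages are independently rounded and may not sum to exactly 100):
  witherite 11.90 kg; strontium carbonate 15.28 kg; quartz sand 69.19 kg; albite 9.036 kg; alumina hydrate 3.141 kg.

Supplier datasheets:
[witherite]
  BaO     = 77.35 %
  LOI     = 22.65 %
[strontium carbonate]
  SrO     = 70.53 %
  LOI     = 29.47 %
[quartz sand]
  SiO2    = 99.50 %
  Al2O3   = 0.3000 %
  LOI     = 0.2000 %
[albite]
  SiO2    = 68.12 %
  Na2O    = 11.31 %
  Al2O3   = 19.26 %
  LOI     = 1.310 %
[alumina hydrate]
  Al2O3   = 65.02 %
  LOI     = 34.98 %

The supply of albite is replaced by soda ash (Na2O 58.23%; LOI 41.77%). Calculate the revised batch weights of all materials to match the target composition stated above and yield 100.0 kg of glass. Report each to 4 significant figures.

Revised batch per 100.0 kg glass:
  witherite: 11.90 kg
  strontium carbonate: 15.28 kg
  quartz sand: 75.38 kg
  soda ash: 1.755 kg
  alumina hydrate: 5.789 kg
Total batch = 110.1 kg; LOI loss = 10.11 kg

In-progress results appear, rounded to four significant digits, as written — all internal work carries full float precision in every operation; every reported value takes exactly one rounding. The derived quantities, including net glass mass, the five compositions, the yield, LOI, the totals, are re-derived from the weighed amounts per 100.0 kg of glass in exact precision, as quoted within problem or answer.
Oxide-by-oxide targets in 100.0 kg glass:
  SiO2: 75.00% × 100.0 = 75.00 kg
  SrO: 10.78% × 100.0 = 10.78 kg
  Na2O: 1.022% × 100.0 = 1.022 kg
  Al2O3: 3.990% × 100.0 = 3.990 kg
  BaO: 9.205% × 100.0 = 9.205 kg
A balance pass over the oxides, per the reported batch figures, per the basis as stated (each sum matches its target mass once rounding is allowed for):
  SiO2: 75.38·0.9950 = 75.00 kg (target 75.00 kg)
  SrO: 15.28·0.7053 = 10.78 kg (target 10.78 kg)
  Na2O: 1.755·0.5823 = 1.022 kg (target 1.022 kg)
  Al2O3: 75.38·0.003000 + 5.789·0.6502 = 3.990 kg (target 3.990 kg)
  BaO: 11.90·0.7735 = 9.205 kg (target 9.205 kg)
Glass-mass bookkeeping: total charge less LOI = 100.0 kg (summing oxide targets gives 100.0 kg; the stated basis being 100.0 kg — rounding explains the deltas).
Batch grand total — Σ batch = 110.1 kg; Σ batch·LOI gives LOI loss = 10.11 kg; the yield ratio, glass ÷ batch: 90.82%.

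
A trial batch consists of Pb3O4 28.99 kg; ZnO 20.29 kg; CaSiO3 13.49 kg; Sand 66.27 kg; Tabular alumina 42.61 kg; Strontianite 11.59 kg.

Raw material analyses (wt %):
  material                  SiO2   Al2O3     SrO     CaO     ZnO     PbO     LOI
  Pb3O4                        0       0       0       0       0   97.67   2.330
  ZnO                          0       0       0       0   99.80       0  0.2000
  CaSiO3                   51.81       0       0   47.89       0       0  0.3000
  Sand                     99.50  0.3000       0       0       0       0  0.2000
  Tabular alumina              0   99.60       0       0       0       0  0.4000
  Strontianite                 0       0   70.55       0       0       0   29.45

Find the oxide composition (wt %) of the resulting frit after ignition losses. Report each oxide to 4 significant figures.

The working math holds full float precision from start to finish; mid-chain values appear rounded to 4 significant digits between the steps. Every reported figure sees exactly one rounding. All derived quantities are rebuilt in full precision (the six compositions, LOI, yield, totals, net glass mass) using the weight values per 178.8 kg of glass, precisely as stated by the problem or the answer.
What the batch supplies per oxide:
  SiO2: 13.49·0.5181 + 66.27·0.9950 = 72.93 kg
  Al2O3: 66.27·0.003000 + 42.61·0.9960 = 42.64 kg
  SrO: 11.59·0.7055 = 8.177 kg
  CaO: 13.49·0.4789 = 6.460 kg
  ZnO: 20.29·0.9980 = 20.25 kg
  PbO: 28.99·0.9767 = 28.31 kg
LOI: 28.99·0.02330 + 20.29·0.002000 + 13.49·0.003000 + 66.27·0.002000 + 42.61·0.004000 + 11.59·0.2945 = 4.473 kg
Resulting glass, batch − LOI: 183.2 − 4.473 = 178.8 kg (equal to the oxide-mass sum)
percent share: oxide ÷ glass, ×100

Glass mass = 178.8 kg (batch 183.2 − LOI 4.473).
Composition: SiO2 40.79%, Al2O3 23.85%, SrO 4.574%, CaO 3.614%, ZnO 11.33%, PbO 15.84%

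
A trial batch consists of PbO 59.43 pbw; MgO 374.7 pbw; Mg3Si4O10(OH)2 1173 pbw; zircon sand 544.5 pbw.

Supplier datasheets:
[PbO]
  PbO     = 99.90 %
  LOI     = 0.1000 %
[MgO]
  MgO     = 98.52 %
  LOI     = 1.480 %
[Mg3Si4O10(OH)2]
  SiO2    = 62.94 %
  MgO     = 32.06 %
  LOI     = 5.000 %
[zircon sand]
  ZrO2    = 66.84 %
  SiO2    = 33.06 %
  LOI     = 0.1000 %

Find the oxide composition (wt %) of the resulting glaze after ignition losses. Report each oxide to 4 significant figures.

Glass mass = 2087 pbw (batch 2152 − LOI 64.80).
Composition: ZrO2 17.44%, SiO2 44.00%, PbO 2.845%, MgO 35.71%

Working values are shown, with 4-significant-digit rounding, at each printed step — every computation maintains full precision in all steps; every reported value takes a single rounding. All derived quantities are recomputed starting from the weights at 2087 pbw of glass at full float precision (the totals, four oxide percentages, glass mass, ignition loss, the yield) exactly as shown in problem or answer.
Oxide masses out of the charge:
  ZrO2: 544.5·0.6684 = 363.9 pbw
  SiO2: 1173·0.6294 + 544.5·0.3306 = 918.3 pbw
  PbO: 59.43·0.9990 = 59.37 pbw
  MgO: 374.7·0.9852 + 1173·0.3206 = 745.2 pbw
LOI: 59.43·0.001000 + 374.7·0.01480 + 1173·0.05000 + 544.5·0.001000 = 64.80 pbw
Glass mass = batch − LOI = 2152 − 64.80 = 2087 pbw (the oxide masses sum to this)
percent by weight: oxide/glass ×100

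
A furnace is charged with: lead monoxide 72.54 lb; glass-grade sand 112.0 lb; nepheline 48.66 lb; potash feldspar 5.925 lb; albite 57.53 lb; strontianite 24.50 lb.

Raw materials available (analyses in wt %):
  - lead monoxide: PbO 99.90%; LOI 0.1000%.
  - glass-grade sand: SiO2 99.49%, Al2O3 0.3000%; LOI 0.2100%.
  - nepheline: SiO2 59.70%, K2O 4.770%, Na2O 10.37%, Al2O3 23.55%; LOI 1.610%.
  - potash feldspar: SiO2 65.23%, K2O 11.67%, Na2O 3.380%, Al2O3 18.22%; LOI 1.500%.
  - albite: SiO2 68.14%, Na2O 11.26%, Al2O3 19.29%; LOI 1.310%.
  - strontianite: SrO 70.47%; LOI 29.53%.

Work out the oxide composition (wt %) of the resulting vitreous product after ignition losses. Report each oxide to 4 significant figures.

Glass mass = 312.0 lb (batch 321.2 − LOI 9.169).
Composition: PbO 23.23%, SiO2 58.83%, SrO 5.534%, K2O 0.9656%, Na2O 3.758%, Al2O3 7.684%

Every computation holds full precision in every operation — rounding to 4 significant figures extends to each intermediate as displayed — every reported value is rounded once only — all derived quantities (ignition loss, the six compositions, yield, totals, glass mass) are computed starting from the weights at 312.0 lb of glass at full float precision, as set out in the problem or the answer.
What the batch supplies per oxide:
  PbO: 72.54·0.9990 = 72.47 lb
  SiO2: 112.0·0.9949 + 48.66·0.5970 + 5.925·0.6523 + 57.53·0.6814 = 183.5 lb
  SrO: 24.50·0.7047 = 17.27 lb
  K2O: 48.66·0.04770 + 5.925·0.1167 = 3.013 lb
  Na2O: 48.66·0.1037 + 5.925·0.03380 + 57.53·0.1126 = 11.72 lb
  Al2O3: 112.0·0.003000 + 48.66·0.2355 + 5.925·0.1822 + 57.53·0.1929 = 23.97 lb
LOI: 72.54·0.001000 + 112.0·0.002100 + 48.66·0.01610 + 5.925·0.01500 + 57.53·0.01310 + 24.50·0.2953 = 9.169 lb
Net of LOI, the glass mass = 321.2 − 9.169 = 312.0 lb (consistent with Σ oxide mass)
wt % = oxide mass / glass mass × 100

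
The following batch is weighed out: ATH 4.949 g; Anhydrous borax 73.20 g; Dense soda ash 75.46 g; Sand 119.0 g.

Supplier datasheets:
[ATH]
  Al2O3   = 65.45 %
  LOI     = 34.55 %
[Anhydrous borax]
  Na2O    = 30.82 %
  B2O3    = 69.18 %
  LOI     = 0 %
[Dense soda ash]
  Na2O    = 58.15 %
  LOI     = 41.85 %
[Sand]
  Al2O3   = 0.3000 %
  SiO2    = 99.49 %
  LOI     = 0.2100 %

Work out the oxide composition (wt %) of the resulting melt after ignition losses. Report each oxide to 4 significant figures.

The whole derivation runs at full float precision at every stage; intermediates appear, rounded to 4 significant figures, in the working — exactly one rounding is applied to every reported value; the derived quantities are carried from the weighed amounts per 239.1 g of glass in full float precision (the four compositions, the yield, LOI, glass mass, the totals) as set out in either problem or answer.
Oxide-by-oxide delivered mass:
  Na2O: 73.20·0.3082 + 75.46·0.5815 = 66.44 g
  Al2O3: 4.949·0.6545 + 119.0·0.003000 = 3.596 g
  B2O3: 73.20·0.6918 = 50.64 g
  SiO2: 119.0·0.9949 = 118.4 g
LOI: 4.949·0.3455 + 75.46·0.4185 + 119.0·0.002100 = 33.54 g
Glass = total batch minus LOI = 272.6 − 33.54 = 239.1 g (consistent with Σ oxide mass)
percent by weight: oxide/glass ×100

Glass mass = 239.1 g (batch 272.6 − LOI 33.54).
Composition: Na2O 27.79%, Al2O3 1.504%, B2O3 21.18%, SiO2 49.52%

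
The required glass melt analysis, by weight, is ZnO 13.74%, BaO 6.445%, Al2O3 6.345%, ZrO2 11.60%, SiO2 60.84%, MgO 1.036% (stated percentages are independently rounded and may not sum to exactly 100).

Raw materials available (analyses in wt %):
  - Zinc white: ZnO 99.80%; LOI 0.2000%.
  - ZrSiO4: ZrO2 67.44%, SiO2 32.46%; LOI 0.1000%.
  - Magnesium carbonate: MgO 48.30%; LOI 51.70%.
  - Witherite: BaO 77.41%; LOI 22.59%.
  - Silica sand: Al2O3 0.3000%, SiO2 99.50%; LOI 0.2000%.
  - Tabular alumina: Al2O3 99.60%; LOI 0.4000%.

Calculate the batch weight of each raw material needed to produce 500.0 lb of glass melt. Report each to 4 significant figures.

In-progress results are printed (rounded to 4 significant digits) between the steps — all arithmetic carries exact precision at each step. A single rounding completes every reported number. The derived quantities (totals, the six compositions, net glass mass, ignition loss, the yield) are carried from the weighed amounts at 500.0 lb of glass at full float precision exactly as shown in either problem or answer.
Oxide-by-oxide targets in 500.0 lb glass melt:
  ZnO: 13.74% × 500.0 = 68.70 lb
  BaO: 6.445% × 500.0 = 32.22 lb
  Al2O3: 6.345% × 500.0 = 31.72 lb
  ZrO2: 11.60% × 500.0 = 58.00 lb
  SiO2: 60.84% × 500.0 = 304.2 lb
  MgO: 1.036% × 500.0 = 5.180 lb
Sums-versus-targets review given the weights on record, relative to the basis at hand (sums match the target masses up to rounding of the answer):
  ZnO: 68.84·0.9980 = 68.70 lb (target 68.70 lb)
  BaO: 41.63·0.7741 = 32.23 lb (target 32.22 lb)
  Al2O3: 277.7·0.003000 + 31.02·0.9960 = 31.73 lb (target 31.72 lb)
  ZrO2: 86.00·0.6744 = 58.00 lb (target 58.00 lb)
  SiO2: 86.00·0.3246 + 277.7·0.9950 = 304.2 lb (target 304.2 lb)
  MgO: 10.72·0.4830 = 5.178 lb (target 5.180 lb)
Glass mass check: total charge less LOI = 500.1 lb (the Σ of target masses is 500.0 lb; stated basis 500.0 lb — rounding explains the deltas).
Batch total: Σ batch = 515.9 lb; loss to ignition Σ batch·LOI = 15.85 lb; yield = glass ÷ total batch = 96.93%.

Batch per 500.0 lb glass melt:
  Zinc white: 68.84 lb
  ZrSiO4: 86.00 lb
  Magnesium carbonate: 10.72 lb
  Witherite: 41.63 lb
  Silica sand: 277.7 lb
  Tabular alumina: 31.02 lb
Total batch = 515.9 lb; LOI loss = 15.85 lb; yield = 96.93%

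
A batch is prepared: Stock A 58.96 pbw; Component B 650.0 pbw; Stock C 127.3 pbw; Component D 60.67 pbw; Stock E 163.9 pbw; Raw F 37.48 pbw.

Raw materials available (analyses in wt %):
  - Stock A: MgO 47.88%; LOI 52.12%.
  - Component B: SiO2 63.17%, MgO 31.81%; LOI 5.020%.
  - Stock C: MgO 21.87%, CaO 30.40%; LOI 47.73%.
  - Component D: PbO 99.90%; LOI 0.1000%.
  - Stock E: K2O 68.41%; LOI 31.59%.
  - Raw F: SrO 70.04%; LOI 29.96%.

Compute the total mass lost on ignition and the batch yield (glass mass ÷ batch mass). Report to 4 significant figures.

Values along the way are displayed rounded off to 4 significant digits at each printed step. All arithmetic runs at full precision end to end; exactly one rounding goes into each reported value; all derived quantities (net glass mass, six oxide percentages, LOI, yield, the totals) are recomputed using the weight values per 911.1 pbw of glass in full float precision, exactly as printed in the problem or the answer.
Each material's LOI contribution:
  Stock A: 58.96 × 0.5212 = 30.73 pbw
  Component B: 650.0 × 0.05020 = 32.63 pbw
  Stock C: 127.3 × 0.4773 = 60.76 pbw
  Component D: 60.67 × 0.001000 = 0.06067 pbw
  Stock E: 163.9 × 0.3159 = 51.78 pbw
  Raw F: 37.48 × 0.2996 = 11.23 pbw
Total LOI = 187.2 pbw
Glass = batch − LOI = 1098 − 187.2 = 911.1 pbw

LOI loss = 187.2 pbw; glass = 911.1 pbw; yield = 82.96%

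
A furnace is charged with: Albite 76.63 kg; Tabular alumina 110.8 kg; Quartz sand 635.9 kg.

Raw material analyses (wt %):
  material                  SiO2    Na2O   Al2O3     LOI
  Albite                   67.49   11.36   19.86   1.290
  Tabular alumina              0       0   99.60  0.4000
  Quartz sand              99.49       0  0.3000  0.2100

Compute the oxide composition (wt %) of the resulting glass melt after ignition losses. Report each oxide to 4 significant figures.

Glass mass = 820.6 kg (batch 823.3 − LOI 2.767).
Composition: SiO2 83.40%, Na2O 1.061%, Al2O3 15.54%

In-progress results are displayed (rounded to four significant figures) in the printout. All arithmetic runs at full float precision in every operation. A single rounding yields each reported value; derived quantities are rebuilt at full precision (ignition loss, totals, glass mass, the yield, the three compositions) from the batch weights per 820.6 kg of glass precisely as stated by question or answer.
Mass of each oxide from the mix:
  SiO2: 76.63·0.6749 + 635.9·0.9949 = 684.4 kg
  Na2O: 76.63·0.1136 = 8.705 kg
  Al2O3: 76.63·0.1986 + 110.8·0.9960 + 635.9·0.003000 = 127.5 kg
LOI: 76.63·0.01290 + 110.8·0.004000 + 635.9·0.002100 = 2.767 kg
batch − LOI leaves glass = 823.3 − 2.767 = 820.6 kg (matching Σ of the oxides)
each wt % is 100 × oxide ÷ glass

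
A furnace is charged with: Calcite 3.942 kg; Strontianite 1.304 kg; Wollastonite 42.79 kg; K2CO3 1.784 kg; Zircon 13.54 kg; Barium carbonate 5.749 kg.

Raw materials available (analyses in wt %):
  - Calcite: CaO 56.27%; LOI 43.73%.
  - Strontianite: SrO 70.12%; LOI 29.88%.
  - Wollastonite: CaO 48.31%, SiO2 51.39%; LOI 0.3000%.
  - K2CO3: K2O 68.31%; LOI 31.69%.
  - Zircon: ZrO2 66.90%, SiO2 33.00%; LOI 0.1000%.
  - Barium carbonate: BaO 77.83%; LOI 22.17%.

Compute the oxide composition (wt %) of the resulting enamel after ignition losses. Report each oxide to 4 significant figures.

Working values are printed rounded off to 4 significant digits when written out — each numeric step holds full float precision in all steps. A single rounding produces every reported value; derived quantities, which include ignition loss, yield, the totals, net glass mass, six oxide percentages, are computed at full precision, as given in either problem or answer, from the batch weights on 65.01 kg of glass.
Mass of each oxide from the mix:
  CaO: 3.942·0.5627 + 42.79·0.4831 = 22.89 kg
  SrO: 1.304·0.7012 = 0.9144 kg
  ZrO2: 13.54·0.6690 = 9.058 kg
  K2O: 1.784·0.6831 = 1.219 kg
  BaO: 5.749·0.7783 = 4.474 kg
  SiO2: 42.79·0.5139 + 13.54·0.3300 = 26.46 kg
LOI: 3.942·0.4373 + 1.304·0.2988 + 42.79·0.003000 + 1.784·0.3169 + 13.54·0.001000 + 5.749·0.2217 = 4.095 kg
batch − LOI leaves glass = 69.11 − 4.095 = 65.01 kg (= Σ oxide masses)
percent share: oxide ÷ glass, ×100

Glass mass = 65.01 kg (batch 69.11 − LOI 4.095).
Composition: CaO 35.21%, SrO 1.406%, ZrO2 13.93%, K2O 1.874%, BaO 6.882%, SiO2 40.70%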